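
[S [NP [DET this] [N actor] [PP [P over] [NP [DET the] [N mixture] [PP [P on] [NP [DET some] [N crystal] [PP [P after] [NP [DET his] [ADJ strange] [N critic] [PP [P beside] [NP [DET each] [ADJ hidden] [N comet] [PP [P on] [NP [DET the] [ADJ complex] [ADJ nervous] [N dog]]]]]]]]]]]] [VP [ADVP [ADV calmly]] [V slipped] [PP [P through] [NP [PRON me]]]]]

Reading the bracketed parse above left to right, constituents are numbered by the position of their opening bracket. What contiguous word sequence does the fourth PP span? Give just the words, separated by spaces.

beside each hidden comet on the complex nervous dog

The PP opening brackets appear, in order, over: "over the mixture on some crystal after his strange critic beside each hidden comet on the complex nervous dog"; "on some crystal after his strange critic beside each hidden comet on the complex nervous dog"; "after his strange critic beside each hidden comet on the complex nervous dog"; "beside each hidden comet on the complex nervous dog"; "on the complex nervous dog"; "through me". The fourth one spans "beside each hidden comet on the complex nervous dog".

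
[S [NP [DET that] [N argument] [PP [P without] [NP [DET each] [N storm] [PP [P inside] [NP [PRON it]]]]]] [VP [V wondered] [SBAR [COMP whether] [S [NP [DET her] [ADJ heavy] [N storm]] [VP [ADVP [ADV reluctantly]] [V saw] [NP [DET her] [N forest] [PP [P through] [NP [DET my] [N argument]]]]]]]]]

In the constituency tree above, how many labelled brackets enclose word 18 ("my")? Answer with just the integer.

9

Counting open brackets not yet closed at "my": [S [VP [SBAR [S [VP [NP [PP [NP [DET = 9.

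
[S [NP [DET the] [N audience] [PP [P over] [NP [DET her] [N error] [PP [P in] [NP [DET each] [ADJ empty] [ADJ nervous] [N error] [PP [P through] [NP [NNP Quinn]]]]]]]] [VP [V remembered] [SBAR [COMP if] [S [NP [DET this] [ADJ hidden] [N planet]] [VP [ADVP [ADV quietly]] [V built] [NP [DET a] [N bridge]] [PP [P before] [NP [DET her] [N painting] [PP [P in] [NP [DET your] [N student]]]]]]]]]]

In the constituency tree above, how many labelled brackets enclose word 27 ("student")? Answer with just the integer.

10

Path from the root down to the word: S → VP → SBAR → S → VP → PP → NP → PP → NP → N. That is 10 enclosing brackets.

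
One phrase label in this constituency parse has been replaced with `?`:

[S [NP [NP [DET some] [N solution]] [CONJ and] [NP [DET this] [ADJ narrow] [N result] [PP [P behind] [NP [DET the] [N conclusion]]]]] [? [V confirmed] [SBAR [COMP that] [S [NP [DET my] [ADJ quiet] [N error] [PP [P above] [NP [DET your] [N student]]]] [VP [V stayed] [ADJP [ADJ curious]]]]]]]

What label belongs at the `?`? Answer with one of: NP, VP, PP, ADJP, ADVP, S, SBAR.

VP

The `?` node immediately contains: V 'confirmed', SBAR. That is the internal structure of a verb phrase, so the label is VP.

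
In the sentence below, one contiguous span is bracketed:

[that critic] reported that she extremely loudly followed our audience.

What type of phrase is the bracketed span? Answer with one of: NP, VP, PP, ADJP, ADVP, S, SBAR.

NP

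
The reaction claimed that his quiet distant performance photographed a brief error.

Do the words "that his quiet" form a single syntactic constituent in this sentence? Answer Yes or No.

No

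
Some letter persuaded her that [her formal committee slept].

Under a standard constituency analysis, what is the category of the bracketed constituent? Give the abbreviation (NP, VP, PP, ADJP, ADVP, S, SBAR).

S

The span is built around the head "slept" — a clause (S).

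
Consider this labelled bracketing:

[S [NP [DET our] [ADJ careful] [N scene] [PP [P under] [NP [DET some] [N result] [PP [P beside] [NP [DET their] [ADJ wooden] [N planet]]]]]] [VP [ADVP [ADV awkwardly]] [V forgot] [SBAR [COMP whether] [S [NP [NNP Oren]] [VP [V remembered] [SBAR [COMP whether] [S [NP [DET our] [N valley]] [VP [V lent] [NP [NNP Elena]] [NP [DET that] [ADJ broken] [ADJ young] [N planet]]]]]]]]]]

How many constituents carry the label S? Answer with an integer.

The S constituents are: [S our careful scene under some result beside their wooden planet awkwardly forgot whether Oren remembered whether our valley lent Elena that broken young planet]; [S Oren remembered whether our valley lent Elena that broken young planet]; [S our valley lent Elena that broken young planet]. Total: 3.

3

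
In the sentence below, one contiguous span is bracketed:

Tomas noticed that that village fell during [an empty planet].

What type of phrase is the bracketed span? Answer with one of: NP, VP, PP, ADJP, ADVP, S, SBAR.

NP

The bracketed span "an empty planet" is headed by "planet", making it a noun phrase (NP).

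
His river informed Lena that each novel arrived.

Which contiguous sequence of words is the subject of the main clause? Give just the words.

The subject of the main clause is the NP immediately before the verb "informed": "his river".

his river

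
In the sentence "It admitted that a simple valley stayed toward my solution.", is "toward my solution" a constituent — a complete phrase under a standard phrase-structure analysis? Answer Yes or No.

Yes

These words form the whole prepositional phrase headed by "toward", so yes — one constituent.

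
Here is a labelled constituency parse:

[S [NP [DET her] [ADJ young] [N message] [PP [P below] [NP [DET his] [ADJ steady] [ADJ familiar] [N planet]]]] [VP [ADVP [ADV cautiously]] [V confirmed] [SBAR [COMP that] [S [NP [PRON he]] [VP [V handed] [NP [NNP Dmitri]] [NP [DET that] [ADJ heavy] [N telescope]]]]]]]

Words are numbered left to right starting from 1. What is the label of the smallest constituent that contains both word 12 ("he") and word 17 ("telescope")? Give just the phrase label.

Word 12 lies under S → VP → SBAR → S → NP → PRON; word 17 lies under S → VP → SBAR → S → VP → NP → N. The lowest shared node is the S.

S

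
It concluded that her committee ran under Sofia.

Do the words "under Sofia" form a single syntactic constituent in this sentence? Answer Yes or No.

Yes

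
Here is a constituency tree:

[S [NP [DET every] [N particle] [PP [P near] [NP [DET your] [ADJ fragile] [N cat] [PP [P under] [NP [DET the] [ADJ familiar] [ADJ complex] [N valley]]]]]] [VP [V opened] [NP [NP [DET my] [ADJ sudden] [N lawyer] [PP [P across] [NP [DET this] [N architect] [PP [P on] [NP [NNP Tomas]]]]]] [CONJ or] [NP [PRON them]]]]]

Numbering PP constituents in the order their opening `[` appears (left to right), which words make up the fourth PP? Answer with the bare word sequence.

on Tomas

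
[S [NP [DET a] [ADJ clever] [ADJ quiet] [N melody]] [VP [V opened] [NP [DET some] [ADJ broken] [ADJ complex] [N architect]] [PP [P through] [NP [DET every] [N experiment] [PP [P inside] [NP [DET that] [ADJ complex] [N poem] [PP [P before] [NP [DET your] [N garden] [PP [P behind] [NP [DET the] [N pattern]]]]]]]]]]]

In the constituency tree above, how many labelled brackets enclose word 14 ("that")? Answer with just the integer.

The word sits inside DET, which is inside NP, inside PP, inside NP, inside PP, inside VP, inside S — 7 brackets in all.

7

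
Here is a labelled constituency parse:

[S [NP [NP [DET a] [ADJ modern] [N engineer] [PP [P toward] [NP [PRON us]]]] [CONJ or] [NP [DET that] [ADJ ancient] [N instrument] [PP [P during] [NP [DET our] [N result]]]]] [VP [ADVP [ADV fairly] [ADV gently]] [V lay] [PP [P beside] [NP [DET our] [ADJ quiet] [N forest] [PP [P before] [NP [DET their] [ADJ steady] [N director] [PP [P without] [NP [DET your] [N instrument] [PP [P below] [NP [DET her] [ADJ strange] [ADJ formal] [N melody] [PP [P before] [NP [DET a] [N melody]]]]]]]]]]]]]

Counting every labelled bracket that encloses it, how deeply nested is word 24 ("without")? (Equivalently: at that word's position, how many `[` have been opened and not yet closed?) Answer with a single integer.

8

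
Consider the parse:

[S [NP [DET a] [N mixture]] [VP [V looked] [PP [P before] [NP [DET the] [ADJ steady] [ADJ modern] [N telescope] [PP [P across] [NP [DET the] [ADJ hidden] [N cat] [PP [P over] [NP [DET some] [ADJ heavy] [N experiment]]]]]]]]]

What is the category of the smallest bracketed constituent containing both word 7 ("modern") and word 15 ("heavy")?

NP

Both words fall inside [NP the steady modern telescope across the hidden cat over some heavy experiment] (words 5–16), and no smaller constituent contains them both. Label: NP.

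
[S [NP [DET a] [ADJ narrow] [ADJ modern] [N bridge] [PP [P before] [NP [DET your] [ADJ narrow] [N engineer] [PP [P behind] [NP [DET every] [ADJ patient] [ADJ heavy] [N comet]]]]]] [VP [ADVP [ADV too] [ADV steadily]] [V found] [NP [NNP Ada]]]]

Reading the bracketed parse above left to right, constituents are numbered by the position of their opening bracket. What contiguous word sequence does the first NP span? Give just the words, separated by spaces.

The NP opening brackets appear, in order, over: "a narrow modern bridge before your narrow engineer behind every patient heavy comet"; "your narrow engineer behind every patient heavy comet"; "every patient heavy comet"; "Ada". The first one spans "a narrow modern bridge before your narrow engineer behind every patient heavy comet".

a narrow modern bridge before your narrow engineer behind every patient heavy comet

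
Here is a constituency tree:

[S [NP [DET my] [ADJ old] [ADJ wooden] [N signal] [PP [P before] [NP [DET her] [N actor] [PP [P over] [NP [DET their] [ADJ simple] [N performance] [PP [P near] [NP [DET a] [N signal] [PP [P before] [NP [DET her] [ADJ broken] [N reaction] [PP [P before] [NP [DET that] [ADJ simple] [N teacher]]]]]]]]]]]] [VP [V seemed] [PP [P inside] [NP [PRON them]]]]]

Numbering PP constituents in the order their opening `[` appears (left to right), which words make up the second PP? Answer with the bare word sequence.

over their simple performance near a signal before her broken reaction before that simple teacher

Opening `[PP` markers occur at word positions 5, 8, 12, 15, 19, 24; the second of these opens the constituent [PP over their simple performance near a signal before her broken reaction before that simple teacher].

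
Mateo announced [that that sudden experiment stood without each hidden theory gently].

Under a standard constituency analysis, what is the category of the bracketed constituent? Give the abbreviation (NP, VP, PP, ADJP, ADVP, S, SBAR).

SBAR

The span is built around the complementizer "that" — a subordinate clause (SBAR).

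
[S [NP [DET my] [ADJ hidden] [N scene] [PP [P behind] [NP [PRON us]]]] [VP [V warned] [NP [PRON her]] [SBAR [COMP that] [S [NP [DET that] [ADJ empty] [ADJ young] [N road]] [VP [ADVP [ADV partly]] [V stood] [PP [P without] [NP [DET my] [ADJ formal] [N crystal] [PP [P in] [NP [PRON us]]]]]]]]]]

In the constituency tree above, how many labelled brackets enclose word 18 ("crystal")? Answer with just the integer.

8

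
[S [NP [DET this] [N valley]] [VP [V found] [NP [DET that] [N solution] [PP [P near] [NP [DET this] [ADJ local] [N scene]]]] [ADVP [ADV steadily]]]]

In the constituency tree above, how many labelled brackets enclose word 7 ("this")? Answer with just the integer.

Counting open brackets not yet closed at "this": [S [VP [NP [PP [NP [DET = 6.

6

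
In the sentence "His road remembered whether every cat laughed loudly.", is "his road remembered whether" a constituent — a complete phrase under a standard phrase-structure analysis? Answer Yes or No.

"his" belongs to the noun phrase "his road" while "whether" belongs to the verb phrase "remembered whether every cat laughed loudly"; a span that runs across that boundary is not a single phrase.

No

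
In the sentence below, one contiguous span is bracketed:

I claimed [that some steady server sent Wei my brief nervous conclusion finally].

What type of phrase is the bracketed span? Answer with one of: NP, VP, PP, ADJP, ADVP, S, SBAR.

SBAR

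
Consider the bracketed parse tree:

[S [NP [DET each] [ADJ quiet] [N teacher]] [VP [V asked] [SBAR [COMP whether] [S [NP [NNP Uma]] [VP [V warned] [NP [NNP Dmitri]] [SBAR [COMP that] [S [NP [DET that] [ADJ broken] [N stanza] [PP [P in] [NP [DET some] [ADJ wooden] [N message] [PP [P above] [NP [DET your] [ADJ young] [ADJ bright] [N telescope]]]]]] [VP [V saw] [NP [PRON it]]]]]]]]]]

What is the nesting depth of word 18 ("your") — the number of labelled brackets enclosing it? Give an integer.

Counting open brackets not yet closed at "your": [S [VP [SBAR [S [VP [SBAR [S [NP [PP [NP [PP [NP [DET = 13.

13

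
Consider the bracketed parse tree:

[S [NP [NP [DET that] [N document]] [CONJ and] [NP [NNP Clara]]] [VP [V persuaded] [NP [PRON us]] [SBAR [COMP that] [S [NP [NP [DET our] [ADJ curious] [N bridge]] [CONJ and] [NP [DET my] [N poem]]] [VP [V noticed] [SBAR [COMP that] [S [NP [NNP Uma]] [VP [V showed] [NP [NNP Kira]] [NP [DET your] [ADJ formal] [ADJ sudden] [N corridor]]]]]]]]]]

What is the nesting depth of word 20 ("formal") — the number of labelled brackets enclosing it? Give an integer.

10

Path from the root down to the word: S → VP → SBAR → S → VP → SBAR → S → VP → NP → ADJ. That is 10 enclosing brackets.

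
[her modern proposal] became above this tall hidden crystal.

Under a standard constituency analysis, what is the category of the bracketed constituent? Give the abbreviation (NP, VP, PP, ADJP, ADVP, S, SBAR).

NP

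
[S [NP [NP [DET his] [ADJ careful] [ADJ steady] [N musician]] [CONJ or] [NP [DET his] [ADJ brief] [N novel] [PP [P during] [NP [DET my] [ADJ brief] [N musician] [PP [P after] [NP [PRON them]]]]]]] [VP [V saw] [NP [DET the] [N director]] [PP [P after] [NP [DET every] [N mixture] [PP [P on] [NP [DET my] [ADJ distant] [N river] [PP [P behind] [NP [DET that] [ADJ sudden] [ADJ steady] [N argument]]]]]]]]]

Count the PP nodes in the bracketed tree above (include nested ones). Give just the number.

5

The PP constituents are: [PP during my brief musician after them]; [PP after them]; [PP after every mixture on my distant river behind that sudden steady argument]; [PP on my distant river behind that sudden steady argument]; [PP behind that sudden steady argument]. Total: 5.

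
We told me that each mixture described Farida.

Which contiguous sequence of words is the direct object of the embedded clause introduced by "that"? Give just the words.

Farida

"described" heads the VP of the embedded clause introduced by "that", and "Farida" is its direct object.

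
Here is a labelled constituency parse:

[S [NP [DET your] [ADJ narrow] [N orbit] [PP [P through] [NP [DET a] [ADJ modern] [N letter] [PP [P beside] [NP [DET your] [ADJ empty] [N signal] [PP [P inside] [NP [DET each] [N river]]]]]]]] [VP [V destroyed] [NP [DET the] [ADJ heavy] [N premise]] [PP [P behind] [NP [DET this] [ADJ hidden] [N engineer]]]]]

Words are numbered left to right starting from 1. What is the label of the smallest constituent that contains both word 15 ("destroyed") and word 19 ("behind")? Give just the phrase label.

Both words fall inside [VP destroyed the heavy premise behind this hidden engineer] (words 15–22), and no smaller constituent contains them both. Label: VP.

VP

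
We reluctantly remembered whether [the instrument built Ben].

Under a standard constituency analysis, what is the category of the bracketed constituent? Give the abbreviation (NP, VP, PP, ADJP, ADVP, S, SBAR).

The span is built around the head "built" — a clause (S).

S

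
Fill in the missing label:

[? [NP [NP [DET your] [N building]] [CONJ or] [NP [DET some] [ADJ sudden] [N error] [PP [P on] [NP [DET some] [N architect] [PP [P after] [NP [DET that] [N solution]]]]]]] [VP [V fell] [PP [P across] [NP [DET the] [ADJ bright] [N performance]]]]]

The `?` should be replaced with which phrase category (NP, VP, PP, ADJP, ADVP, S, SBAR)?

Looking at what the `?` directly dominates — NP, VP — this is a clause (S).

S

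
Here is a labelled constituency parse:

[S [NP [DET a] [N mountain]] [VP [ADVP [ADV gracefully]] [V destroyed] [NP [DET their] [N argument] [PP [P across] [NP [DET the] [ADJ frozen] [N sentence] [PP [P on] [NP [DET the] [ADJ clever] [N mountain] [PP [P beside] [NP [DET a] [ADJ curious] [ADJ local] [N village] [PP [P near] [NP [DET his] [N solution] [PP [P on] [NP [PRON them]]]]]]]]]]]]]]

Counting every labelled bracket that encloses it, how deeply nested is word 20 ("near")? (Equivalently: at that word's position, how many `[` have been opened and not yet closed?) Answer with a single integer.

11

The word sits inside P, which is inside PP, inside NP, inside PP, inside NP, inside PP, inside NP, inside PP, inside NP, inside VP, inside S — 11 brackets in all.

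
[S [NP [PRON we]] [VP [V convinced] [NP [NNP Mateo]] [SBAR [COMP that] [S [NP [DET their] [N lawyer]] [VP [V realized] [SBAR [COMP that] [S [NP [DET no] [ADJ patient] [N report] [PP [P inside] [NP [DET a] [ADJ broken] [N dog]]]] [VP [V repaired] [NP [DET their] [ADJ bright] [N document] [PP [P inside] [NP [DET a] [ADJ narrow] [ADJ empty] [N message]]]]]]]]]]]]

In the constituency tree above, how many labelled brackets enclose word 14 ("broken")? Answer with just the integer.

11

Path from the root down to the word: S → VP → SBAR → S → VP → SBAR → S → NP → PP → NP → ADJ. That is 11 enclosing brackets.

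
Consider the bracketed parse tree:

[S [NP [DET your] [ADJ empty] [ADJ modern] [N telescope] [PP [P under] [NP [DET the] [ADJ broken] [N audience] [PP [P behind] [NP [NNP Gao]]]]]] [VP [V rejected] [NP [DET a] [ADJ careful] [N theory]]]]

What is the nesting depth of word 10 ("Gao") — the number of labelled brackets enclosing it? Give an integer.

7

Path from the root down to the word: S → NP → PP → NP → PP → NP → NNP. That is 7 enclosing brackets.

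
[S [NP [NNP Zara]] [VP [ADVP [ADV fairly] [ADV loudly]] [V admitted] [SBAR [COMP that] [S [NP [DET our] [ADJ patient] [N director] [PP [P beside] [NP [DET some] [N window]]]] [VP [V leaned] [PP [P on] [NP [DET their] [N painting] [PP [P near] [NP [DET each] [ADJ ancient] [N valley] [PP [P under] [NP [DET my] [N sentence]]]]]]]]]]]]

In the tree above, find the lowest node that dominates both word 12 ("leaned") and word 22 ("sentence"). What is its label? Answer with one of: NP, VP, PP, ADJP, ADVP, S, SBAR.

VP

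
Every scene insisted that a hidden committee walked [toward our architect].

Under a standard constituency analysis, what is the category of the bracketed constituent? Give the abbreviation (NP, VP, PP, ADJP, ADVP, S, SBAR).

PP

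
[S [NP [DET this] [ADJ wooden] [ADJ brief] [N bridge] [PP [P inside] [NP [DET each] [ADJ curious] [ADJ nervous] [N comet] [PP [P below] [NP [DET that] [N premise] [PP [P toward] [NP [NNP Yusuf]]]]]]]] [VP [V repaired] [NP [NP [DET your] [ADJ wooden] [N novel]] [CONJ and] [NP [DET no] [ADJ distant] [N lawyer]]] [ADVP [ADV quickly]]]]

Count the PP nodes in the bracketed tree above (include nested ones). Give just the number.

3

Scanning left to right, an opening `[PP` appears at word positions 5, 10, 13 — 3 in total.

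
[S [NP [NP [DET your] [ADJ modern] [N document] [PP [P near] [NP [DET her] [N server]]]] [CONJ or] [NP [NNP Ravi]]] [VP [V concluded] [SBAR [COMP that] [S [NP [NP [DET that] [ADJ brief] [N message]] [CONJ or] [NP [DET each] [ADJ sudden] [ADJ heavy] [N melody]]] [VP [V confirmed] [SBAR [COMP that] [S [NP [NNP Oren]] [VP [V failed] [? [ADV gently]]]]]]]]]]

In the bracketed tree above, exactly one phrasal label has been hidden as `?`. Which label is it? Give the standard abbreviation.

ADVP

Looking at what the `?` directly dominates — ADV 'gently' — this is an adverb phrase (ADVP).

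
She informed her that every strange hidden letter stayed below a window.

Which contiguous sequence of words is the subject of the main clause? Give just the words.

she

"she" is the NP that combines with the VP headed by "informed" to form the main clause — the subject.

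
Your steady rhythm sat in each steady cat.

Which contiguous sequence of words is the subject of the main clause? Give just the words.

The subject of the main clause is the NP immediately before the verb "sat": "your steady rhythm".

your steady rhythm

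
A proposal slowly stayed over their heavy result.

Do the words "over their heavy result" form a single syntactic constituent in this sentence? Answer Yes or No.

The sequence corresponds to a single PP node — the prepositional phrase "over their heavy result".

Yes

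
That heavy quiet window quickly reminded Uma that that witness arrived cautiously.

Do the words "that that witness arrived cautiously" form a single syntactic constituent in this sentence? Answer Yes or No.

These words form the whole subordinate clause headed by "that", so yes — one constituent.

Yes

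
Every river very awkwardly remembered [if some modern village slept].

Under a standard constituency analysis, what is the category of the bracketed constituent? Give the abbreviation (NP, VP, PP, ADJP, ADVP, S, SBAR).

The span is built around the complementizer "if" — a subordinate clause (SBAR).

SBAR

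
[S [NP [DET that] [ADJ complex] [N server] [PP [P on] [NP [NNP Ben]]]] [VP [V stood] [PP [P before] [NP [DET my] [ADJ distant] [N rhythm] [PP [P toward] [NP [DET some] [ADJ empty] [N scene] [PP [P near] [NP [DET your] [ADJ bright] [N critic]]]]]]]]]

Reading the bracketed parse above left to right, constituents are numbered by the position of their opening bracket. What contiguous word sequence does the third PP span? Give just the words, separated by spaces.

toward some empty scene near your bright critic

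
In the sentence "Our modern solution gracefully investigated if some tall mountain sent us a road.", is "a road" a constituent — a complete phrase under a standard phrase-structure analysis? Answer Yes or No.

Yes

"a road" is exactly the noun phrase [NP a road], a complete constituent.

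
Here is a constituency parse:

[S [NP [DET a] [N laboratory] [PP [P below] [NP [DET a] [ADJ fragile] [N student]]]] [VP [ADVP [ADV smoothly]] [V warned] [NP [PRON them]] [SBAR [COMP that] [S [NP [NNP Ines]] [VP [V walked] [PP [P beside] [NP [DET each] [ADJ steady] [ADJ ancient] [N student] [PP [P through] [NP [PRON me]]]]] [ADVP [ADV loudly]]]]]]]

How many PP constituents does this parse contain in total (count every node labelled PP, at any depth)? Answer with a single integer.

The PP constituents are: [PP below a fragile student]; [PP beside each steady ancient student through me]; [PP through me]. Total: 3.

3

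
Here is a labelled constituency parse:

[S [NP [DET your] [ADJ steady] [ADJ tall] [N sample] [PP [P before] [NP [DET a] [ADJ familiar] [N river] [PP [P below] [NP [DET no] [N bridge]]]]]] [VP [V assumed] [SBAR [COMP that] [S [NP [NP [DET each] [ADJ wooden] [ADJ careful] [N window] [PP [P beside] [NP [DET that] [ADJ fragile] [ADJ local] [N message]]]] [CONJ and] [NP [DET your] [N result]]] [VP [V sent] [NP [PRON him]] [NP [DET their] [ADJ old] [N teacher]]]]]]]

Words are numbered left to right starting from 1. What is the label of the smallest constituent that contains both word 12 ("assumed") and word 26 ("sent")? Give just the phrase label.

Word 12 lies under S → VP → V; word 26 lies under S → VP → SBAR → S → VP → V. The lowest shared node is the VP.

VP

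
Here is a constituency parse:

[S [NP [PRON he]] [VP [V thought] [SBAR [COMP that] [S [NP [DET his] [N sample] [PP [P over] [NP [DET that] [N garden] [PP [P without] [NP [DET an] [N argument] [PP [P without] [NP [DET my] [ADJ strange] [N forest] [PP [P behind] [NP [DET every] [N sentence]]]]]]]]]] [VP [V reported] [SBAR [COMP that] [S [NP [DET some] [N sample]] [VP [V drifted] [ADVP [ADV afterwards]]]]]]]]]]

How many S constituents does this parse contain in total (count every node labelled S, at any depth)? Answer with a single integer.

Scanning left to right, an opening `[S` appears at word positions 1, 4, 21 — 3 in total.

3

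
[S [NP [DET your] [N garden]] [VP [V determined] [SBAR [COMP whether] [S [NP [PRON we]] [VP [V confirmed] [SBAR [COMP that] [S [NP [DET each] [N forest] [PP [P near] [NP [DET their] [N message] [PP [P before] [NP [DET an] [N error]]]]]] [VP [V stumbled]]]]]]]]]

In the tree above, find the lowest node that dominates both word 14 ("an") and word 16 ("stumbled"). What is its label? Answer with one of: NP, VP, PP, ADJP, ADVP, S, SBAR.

S

The smallest bracket enclosing both words is [S each forest near their message before an error stumbled], so the label is S.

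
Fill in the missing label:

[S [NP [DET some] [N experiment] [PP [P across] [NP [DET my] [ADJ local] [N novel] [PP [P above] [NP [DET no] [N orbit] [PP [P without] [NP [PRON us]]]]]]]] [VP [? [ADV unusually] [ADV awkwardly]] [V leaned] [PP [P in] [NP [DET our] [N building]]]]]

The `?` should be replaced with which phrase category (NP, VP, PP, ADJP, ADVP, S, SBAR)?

ADVP

Looking at what the `?` directly dominates — ADV 'unusually', ADV 'awkwardly' — this is an adverb phrase (ADVP).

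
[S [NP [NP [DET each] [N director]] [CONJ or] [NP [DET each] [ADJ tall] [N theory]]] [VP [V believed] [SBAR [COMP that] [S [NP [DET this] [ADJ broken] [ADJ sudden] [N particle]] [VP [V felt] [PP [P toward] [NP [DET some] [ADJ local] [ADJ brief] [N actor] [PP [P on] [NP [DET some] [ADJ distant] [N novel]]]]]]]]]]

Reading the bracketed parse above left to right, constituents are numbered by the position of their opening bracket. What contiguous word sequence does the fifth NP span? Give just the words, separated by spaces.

Opening `[NP` markers occur at word positions 1, 1, 4, 9, 15, 20; the fifth of these opens the constituent [NP some local brief actor on some distant novel].

some local brief actor on some distant novel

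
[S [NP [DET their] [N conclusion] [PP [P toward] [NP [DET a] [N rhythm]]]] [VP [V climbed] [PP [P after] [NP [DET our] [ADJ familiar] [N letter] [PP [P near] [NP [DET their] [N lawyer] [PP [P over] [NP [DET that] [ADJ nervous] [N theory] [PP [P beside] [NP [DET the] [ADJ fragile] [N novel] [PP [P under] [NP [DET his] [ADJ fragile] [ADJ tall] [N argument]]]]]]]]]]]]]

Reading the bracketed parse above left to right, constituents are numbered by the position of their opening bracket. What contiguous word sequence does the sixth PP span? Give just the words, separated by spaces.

Opening `[PP` markers occur at word positions 3, 7, 11, 14, 18, 22; the sixth of these opens the constituent [PP under his fragile tall argument].

under his fragile tall argument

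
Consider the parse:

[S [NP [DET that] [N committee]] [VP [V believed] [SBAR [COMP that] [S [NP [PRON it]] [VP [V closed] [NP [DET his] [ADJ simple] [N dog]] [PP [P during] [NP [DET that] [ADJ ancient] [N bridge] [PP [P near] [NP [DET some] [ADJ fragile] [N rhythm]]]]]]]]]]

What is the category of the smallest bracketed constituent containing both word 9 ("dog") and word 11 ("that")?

VP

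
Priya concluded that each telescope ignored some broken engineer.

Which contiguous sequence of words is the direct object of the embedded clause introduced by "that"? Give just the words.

The verb of the embedded clause introduced by "that" is "ignored"; its direct object is the NP "some broken engineer".

some broken engineer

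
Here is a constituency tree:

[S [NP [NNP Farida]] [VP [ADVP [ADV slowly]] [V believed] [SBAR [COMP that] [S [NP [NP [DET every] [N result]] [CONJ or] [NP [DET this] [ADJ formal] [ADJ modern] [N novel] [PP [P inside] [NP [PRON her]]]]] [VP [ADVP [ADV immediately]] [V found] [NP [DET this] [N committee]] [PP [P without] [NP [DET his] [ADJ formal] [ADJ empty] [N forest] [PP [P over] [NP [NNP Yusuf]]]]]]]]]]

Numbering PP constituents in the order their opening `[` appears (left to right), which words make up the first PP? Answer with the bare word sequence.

inside her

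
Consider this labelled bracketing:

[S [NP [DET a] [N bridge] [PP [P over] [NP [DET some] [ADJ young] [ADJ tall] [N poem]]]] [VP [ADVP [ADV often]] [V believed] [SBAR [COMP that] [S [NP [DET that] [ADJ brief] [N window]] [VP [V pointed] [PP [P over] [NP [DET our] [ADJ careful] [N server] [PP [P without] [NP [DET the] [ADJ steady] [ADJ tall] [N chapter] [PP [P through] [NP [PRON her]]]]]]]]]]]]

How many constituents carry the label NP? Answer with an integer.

6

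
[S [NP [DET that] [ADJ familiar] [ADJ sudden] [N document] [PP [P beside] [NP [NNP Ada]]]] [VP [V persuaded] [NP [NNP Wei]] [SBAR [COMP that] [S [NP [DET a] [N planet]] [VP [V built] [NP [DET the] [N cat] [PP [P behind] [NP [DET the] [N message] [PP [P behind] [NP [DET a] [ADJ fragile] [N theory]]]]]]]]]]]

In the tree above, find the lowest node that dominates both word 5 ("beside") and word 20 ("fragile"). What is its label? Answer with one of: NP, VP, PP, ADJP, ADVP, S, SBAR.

S

Word 5 lies under S → NP → PP → P; word 20 lies under S → VP → SBAR → S → VP → NP → PP → NP → PP → NP → ADJ. The lowest shared node is the S.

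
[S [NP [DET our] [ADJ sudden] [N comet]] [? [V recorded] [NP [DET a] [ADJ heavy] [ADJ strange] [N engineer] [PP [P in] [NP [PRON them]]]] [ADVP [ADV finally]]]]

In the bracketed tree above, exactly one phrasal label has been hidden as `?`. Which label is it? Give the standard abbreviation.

VP

The `?` node immediately contains: V 'recorded', NP, ADVP. That is the internal structure of a verb phrase, so the label is VP.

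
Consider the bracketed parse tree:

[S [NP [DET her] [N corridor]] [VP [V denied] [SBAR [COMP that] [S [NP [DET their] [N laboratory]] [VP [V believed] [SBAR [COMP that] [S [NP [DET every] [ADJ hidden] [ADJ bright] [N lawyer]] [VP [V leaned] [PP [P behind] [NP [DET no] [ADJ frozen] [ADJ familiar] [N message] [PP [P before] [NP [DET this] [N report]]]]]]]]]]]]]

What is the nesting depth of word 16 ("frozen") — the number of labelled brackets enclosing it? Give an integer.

11

The word sits inside ADJ, which is inside NP, inside PP, inside VP, inside S, inside SBAR, inside VP, inside S, inside SBAR, inside VP, inside S — 11 brackets in all.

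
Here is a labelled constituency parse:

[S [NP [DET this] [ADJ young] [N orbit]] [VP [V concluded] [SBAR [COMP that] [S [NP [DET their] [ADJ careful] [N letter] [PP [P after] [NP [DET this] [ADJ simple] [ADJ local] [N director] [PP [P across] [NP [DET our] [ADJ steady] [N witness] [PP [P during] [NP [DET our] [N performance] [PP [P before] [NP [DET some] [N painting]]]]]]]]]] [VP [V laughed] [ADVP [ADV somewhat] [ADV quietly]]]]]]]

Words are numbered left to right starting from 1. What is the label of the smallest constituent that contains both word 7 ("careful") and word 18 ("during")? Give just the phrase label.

Word 7 lies under S → VP → SBAR → S → NP → ADJ; word 18 lies under S → VP → SBAR → S → NP → PP → NP → PP → NP → PP → P. The lowest shared node is the NP.

NP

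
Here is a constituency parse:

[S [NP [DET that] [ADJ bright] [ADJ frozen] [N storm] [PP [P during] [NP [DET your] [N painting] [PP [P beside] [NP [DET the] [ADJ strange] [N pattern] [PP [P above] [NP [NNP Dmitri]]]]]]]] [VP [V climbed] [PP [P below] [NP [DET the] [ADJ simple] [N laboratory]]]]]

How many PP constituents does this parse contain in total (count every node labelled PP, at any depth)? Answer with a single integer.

4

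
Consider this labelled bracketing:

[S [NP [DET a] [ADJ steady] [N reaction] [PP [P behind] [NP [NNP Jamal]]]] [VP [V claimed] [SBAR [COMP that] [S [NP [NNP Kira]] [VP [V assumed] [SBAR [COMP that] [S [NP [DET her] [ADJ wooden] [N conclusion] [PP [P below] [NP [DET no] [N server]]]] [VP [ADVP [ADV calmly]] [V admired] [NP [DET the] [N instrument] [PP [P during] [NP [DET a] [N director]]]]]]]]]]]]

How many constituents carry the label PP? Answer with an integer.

3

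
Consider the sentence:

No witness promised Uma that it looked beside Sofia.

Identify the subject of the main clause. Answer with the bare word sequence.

"no witness" is the NP that combines with the VP headed by "promised" to form the main clause — the subject.

no witness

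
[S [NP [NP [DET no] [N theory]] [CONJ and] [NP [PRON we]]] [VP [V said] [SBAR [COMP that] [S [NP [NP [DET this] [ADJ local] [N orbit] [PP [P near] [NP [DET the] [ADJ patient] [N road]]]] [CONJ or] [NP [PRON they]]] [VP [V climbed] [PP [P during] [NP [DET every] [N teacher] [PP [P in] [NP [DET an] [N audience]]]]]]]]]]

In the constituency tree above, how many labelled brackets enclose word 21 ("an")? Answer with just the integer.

10

The word sits inside DET, which is inside NP, inside PP, inside NP, inside PP, inside VP, inside S, inside SBAR, inside VP, inside S — 10 brackets in all.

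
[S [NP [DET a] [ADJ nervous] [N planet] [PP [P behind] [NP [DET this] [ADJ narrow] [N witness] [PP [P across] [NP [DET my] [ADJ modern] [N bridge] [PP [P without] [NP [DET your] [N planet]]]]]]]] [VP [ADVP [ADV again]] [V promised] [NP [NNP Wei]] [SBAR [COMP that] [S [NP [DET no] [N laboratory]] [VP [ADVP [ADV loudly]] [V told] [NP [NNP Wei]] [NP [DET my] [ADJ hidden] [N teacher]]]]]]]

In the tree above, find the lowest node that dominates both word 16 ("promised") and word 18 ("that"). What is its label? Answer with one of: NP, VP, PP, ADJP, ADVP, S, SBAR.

VP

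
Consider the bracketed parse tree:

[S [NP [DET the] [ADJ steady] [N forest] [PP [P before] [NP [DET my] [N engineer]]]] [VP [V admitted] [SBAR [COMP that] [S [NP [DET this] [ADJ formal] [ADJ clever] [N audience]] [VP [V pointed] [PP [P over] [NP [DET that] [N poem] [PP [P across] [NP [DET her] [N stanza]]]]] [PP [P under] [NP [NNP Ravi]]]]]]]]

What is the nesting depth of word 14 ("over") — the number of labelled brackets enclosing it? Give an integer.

7

Counting open brackets not yet closed at "over": [S [VP [SBAR [S [VP [PP [P = 7.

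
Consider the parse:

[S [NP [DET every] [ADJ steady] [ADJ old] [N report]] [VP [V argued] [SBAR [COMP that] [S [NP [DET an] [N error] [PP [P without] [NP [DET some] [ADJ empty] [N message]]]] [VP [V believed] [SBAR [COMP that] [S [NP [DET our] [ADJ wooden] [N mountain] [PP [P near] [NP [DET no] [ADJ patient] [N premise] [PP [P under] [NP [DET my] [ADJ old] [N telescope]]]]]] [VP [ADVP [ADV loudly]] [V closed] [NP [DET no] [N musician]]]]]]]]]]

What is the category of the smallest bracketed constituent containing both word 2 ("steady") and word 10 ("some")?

S

Both words fall inside [S every steady old report argued that an error without some empty message believed that our wooden mountain near no patient premise under my old telescope loudly closed no musician] (words 1–29), and no smaller constituent contains them both. Label: S.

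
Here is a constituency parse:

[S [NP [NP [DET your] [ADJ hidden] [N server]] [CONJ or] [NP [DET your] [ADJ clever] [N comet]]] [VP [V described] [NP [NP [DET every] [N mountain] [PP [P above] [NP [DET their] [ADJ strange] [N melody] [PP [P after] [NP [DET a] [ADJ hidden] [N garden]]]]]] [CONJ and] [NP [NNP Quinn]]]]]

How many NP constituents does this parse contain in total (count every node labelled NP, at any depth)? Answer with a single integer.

8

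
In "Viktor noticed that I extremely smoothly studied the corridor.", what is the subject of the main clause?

Viktor

The subject of the main clause is the NP immediately before the verb "noticed": "Viktor".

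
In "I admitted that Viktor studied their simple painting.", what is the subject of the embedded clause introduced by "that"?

Viktor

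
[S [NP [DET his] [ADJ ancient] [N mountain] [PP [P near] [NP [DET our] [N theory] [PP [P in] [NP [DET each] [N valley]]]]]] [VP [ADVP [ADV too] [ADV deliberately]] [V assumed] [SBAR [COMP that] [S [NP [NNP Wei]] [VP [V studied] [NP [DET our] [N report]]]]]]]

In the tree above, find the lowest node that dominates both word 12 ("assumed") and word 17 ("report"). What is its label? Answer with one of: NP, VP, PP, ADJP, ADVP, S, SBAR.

VP

The smallest bracket enclosing both words is [VP too deliberately assumed that Wei studied our report], so the label is VP.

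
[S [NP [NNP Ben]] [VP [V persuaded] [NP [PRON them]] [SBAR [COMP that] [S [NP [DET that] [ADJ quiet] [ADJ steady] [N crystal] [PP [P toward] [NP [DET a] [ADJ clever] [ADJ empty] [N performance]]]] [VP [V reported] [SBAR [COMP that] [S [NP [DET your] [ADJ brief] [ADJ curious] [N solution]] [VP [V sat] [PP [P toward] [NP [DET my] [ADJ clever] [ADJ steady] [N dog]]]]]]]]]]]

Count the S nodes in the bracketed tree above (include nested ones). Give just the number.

3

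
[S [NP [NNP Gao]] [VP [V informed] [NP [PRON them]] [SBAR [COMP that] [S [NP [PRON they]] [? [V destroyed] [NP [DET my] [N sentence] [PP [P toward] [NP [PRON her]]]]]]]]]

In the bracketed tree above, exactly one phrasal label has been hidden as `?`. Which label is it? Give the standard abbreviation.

VP

Looking at what the `?` directly dominates — V 'destroyed', NP — this is a verb phrase (VP).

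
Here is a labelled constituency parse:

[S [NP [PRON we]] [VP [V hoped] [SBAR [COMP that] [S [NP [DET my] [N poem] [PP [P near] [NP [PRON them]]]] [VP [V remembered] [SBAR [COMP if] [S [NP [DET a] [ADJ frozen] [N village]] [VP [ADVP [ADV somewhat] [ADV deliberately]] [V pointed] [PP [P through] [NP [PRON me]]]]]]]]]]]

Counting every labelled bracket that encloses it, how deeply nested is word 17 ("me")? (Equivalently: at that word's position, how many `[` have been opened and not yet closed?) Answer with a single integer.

Path from the root down to the word: S → VP → SBAR → S → VP → SBAR → S → VP → PP → NP → PRON. That is 11 enclosing brackets.

11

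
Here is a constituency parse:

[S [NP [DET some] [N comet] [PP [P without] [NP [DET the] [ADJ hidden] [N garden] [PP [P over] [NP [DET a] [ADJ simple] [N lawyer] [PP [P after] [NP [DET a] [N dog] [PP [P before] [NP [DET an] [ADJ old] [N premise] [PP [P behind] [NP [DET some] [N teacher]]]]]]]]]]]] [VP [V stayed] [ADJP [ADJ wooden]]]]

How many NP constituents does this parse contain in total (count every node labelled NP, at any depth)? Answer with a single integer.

6

Scanning left to right, an opening `[NP` appears at word positions 1, 4, 8, 12, 15, 19 — 6 in total.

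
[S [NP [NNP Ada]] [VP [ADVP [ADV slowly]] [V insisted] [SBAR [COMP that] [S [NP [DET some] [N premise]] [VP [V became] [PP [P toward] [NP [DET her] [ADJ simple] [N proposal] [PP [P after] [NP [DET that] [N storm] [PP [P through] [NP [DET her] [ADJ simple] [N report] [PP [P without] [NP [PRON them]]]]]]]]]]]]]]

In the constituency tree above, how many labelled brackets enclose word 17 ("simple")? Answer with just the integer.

12

Counting open brackets not yet closed at "simple": [S [VP [SBAR [S [VP [PP [NP [PP [NP [PP [NP [ADJ = 12.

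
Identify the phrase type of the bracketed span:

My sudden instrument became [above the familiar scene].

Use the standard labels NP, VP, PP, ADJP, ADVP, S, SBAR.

PP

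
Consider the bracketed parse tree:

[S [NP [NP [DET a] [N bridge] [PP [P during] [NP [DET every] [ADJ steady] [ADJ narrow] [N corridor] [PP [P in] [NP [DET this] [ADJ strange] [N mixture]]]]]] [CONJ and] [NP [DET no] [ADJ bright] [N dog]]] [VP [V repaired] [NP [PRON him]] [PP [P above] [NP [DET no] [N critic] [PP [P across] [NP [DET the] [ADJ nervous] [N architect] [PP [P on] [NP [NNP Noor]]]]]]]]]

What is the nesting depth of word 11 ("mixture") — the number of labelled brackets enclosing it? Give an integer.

Path from the root down to the word: S → NP → NP → PP → NP → PP → NP → N. That is 8 enclosing brackets.

8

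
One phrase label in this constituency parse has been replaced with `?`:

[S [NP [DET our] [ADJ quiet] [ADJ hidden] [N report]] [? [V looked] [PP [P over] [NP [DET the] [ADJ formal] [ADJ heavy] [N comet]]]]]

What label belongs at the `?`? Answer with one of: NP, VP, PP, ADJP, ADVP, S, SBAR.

VP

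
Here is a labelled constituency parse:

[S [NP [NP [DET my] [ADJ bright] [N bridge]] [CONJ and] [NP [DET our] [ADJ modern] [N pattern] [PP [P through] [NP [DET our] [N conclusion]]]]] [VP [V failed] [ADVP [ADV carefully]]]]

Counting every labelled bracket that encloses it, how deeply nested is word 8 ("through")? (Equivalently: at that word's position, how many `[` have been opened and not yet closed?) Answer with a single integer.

5

Counting open brackets not yet closed at "through": [S [NP [NP [PP [P = 5.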